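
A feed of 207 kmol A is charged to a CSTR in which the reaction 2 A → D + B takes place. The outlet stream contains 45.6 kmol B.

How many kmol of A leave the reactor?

For B: n = n₀ + 1ξ → 45.6 = 0 + 1ξ, giving ξ = 45.6 kmol.
Outlet amounts (n = n₀ + ν ξ):
  A: 207 − 2(45.6) = 115.8
  D: 0 + 1(45.6) = 45.6
  B: 0 + 1(45.6) = 45.6

116 kmol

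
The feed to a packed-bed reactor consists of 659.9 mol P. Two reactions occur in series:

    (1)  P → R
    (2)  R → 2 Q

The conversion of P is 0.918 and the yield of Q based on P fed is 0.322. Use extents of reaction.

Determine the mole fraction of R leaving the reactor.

0.652

Conversion of P: P consumed = 1ξ₁ = 0.918 × 659.9 → ξ₁ = 605.8 mol.
Yield of Q: 2ξ₂ / 659.9 = 0.322 → ξ₂ = 106.2 mol.
Outlet amounts (n = n₀ + Σ ν·ξ):
  P: 659.9 − 1(605.8) = 54.11
  R: 0 + 1(605.8) − 1(106.2) = 499.5
  Q: 0 + 2(106.2) = 212.5
Total out = 766.1 mol; y_R = 499.5 / 766.1 = 0.652.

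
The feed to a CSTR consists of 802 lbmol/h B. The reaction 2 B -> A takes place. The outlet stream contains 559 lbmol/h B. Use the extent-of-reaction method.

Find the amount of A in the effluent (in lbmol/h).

For B: n = n₀ − 2ξ → 559 = 802 − 2ξ, giving ξ = 121.5 lbmol/h.
Outlet amounts (n = n₀ + ν ξ):
  B: 802 − 2(121.5) = 559
  A: 0 + 1(121.5) = 121.5

122 lbmol/h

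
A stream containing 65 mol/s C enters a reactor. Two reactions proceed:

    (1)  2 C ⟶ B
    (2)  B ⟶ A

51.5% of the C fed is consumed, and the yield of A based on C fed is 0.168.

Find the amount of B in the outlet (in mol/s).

5.82 mol/s

Conversion of C: C consumed = 2ξ₁ = 0.515 × 65 → ξ₁ = 16.74 mol/s.
Yield of A: 1ξ₂ / 65 = 0.168 → ξ₂ = 10.92 mol/s.
Outlet amounts (n = n₀ + Σ ν·ξ):
  C: 65 − 2(16.74) = 31.52
  B: 0 + 1(16.74) − 1(10.92) = 5.818
  A: 0 + 1(10.92) = 10.92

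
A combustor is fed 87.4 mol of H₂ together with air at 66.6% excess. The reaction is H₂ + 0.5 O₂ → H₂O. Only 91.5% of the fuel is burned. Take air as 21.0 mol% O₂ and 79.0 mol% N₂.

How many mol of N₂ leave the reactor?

274 mol

Stoichiometric O₂ = 0.5 × 87.4 = 43.7 mol; O₂ fed = 43.7 × 1.666 = 72.8 mol.
N₂ fed = 72.8 × 79/21 = 273.9 mol.
Fuel reacted = 0.915 × 87.4 → ξ = 79.97 mol.
Outlet (n = n₀ + ν ξ):
  H₂: 87.4 − 1(79.97) = 7.429
  O₂: 72.8 − 0.5(79.97) = 32.82
  N₂: 273.9 (inert)
  H₂O: 0 + 1(79.97) = 79.97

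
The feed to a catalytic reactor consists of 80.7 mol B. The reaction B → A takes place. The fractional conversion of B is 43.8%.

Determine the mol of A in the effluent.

35.3 mol

B reacted = 0.438 × 80.7 = 35.35 mol; ν_B = −1, so ξ = 35.35/1 = 35.35 mol.
Outlet amounts (n = n₀ + ν ξ):
  B: 80.7 − 1(35.35) = 45.35
  A: 0 + 1(35.35) = 35.35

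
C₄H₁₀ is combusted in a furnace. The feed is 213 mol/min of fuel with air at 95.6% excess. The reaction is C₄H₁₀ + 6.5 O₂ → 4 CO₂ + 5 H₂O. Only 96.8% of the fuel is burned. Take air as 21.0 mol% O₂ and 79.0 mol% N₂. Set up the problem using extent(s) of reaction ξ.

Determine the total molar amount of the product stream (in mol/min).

Stoichiometric O₂ = 6.5 × 213 = 1384 mol/min; O₂ fed = 1384 × 1.956 = 2708 mol/min.
N₂ fed = 2708 × 79/21 = 10190 mol/min.
Fuel reacted = 0.968 × 213 → ξ = 206.2 mol/min.
Outlet (n = n₀ + ν ξ):
  C₄H₁₀: 213 − 1(206.2) = 6.816
  O₂: 2708 − 6.5(206.2) = 1368
  N₂: 10190 (inert)
  CO₂: 0 + 4(206.2) = 824.7
  H₂O: 0 + 5(206.2) = 1031
Total out = 6.816 + 1368 + 10190 + 824.7 + 1031 = 13420 mol/min.

13400 mol/min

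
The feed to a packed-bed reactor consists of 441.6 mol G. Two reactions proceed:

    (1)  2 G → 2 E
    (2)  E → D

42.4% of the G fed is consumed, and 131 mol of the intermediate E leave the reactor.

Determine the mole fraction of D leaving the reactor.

0.127

Conversion of G: G consumed = 2ξ₁ = 0.424 × 441.6 → ξ₁ = 93.62 mol.
E balance: n_E = 0 + 2ξ₁ − 1ξ₂ = 131 → ξ₂ = (2·93.62 − 131)/1 = 56.24 mol.
Outlet amounts (n = n₀ + Σ ν·ξ):
  G: 441.6 − 2(93.62) = 254.4
  E: 0 + 2(93.62) − 1(56.24) = 131
  D: 0 + 1(56.24) = 56.24
Total out = 441.6 mol; y_D = 56.24 / 441.6 = 0.1274.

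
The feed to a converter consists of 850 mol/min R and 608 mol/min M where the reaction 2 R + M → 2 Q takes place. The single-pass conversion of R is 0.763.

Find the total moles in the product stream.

1130 mol/min

R reacted = 0.763 × 850 = 648.5 mol/min; ν_R = −2, so ξ = 648.5/2 = 324.3 mol/min.
Outlet amounts (n = n₀ + ν ξ):
  R: 850 − 2(324.3) = 201.5
  M: 608 − 1(324.3) = 283.7
  Q: 0 + 2(324.3) = 648.5
Total out = 201.5 + 283.7 + 648.5 = 1134 mol/min.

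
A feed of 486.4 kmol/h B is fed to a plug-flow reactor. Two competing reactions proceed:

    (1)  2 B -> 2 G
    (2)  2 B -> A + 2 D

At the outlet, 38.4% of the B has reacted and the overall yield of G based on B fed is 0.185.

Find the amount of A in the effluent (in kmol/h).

48.4 kmol/h

Yield of G: 2ξ₁ / 486.4 = 0.185 → ξ₁ = 44.99 kmol/h.
Conversion of B: 2ξ₁ + 2ξ₂ = 0.384 × 486.4 = 186.8 → ξ₂ = 48.4 kmol/h.
Outlet amounts (n = n₀ + Σ ν·ξ):
  B: 486.4 − 2(44.99) − 2(48.4) = 299.6
  G: 0 + 2(44.99) = 89.98
  A: 0 + 1(48.4) = 48.4
  D: 0 + 2(48.4) = 96.79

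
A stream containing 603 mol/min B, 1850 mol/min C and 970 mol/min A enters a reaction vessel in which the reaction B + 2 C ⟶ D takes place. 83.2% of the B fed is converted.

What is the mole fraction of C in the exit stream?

0.35

B reacted = 0.832 × 603 = 501.7 mol/min; ν_B = −1, so ξ = 501.7/1 = 501.7 mol/min.
Outlet amounts (n = n₀ + ν ξ):
  B: 603 − 1(501.7) = 101.3
  C: 1850 − 2(501.7) = 846.6
  D: 0 + 1(501.7) = 501.7
  A: 970 (inert)
Total out = 2420 mol/min; y_C = 846.6 / 2420 = 0.3499.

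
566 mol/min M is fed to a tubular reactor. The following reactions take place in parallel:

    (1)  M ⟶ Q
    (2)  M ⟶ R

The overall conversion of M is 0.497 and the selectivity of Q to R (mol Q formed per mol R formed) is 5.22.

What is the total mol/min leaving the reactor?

Conversion of M: M consumed = 0.497 × 566 = 281.3 mol/min = 1ξ₁ + 1ξ₂.
Selectivity: 1ξ₁ / (1ξ₂) = 5.22 → ξ₁ = 5.22 ξ₂.
Substitute: (1·5.22 + 1) ξ₂ = 281.3 → ξ₂ = 45.23 mol/min, ξ₁ = 236.1 mol/min.
Outlet amounts (n = n₀ + Σ ν·ξ):
  M: 566 − 1(236.1) − 1(45.23) = 284.7
  Q: 0 + 1(236.1) = 236.1
  R: 0 + 1(45.23) = 45.23
Total out = 284.7 + 236.1 + 45.23 = 566 mol/min.

566 mol/min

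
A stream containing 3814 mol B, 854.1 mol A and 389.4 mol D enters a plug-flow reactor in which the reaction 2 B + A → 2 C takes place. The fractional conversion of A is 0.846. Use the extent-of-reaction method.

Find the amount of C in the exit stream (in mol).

1450 mol

A reacted = 0.846 × 854.1 = 722.6 mol; ν_A = −1, so ξ = 722.6/1 = 722.6 mol.
Outlet amounts (n = n₀ + ν ξ):
  B: 3814 − 2(722.6) = 2369
  A: 854.1 − 1(722.6) = 131.5
  C: 0 + 2(722.6) = 1445
  D: 389.4 (inert)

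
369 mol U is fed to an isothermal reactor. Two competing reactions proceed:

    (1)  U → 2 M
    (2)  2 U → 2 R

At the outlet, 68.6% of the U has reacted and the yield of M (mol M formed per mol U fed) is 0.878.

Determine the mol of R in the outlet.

Yield of M: 2ξ₁ / 369 = 0.878 → ξ₁ = 162 mol.
Conversion of U: 1ξ₁ + 2ξ₂ = 0.686 × 369 = 253.1 → ξ₂ = 45.57 mol.
Outlet amounts (n = n₀ + Σ ν·ξ):
  U: 369 − 1(162) − 2(45.57) = 115.9
  M: 0 + 2(162) = 324
  R: 0 + 2(45.57) = 91.14

91.1 mol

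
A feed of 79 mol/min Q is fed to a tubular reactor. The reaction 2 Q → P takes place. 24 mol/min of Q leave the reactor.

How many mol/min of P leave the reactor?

27.5 mol/min

For Q: n = n₀ − 2ξ → 24 = 79 − 2ξ, giving ξ = 27.5 mol/min.
Outlet amounts (n = n₀ + ν ξ):
  Q: 79 − 2(27.5) = 24
  P: 0 + 1(27.5) = 27.5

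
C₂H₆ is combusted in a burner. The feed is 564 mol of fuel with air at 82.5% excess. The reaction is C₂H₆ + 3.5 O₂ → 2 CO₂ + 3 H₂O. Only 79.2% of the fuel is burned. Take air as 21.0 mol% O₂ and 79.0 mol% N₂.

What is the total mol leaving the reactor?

17900 mol

Stoichiometric O₂ = 3.5 × 564 = 1974 mol; O₂ fed = 1974 × 1.825 = 3603 mol.
N₂ fed = 3603 × 79/21 = 13550 mol.
Fuel reacted = 0.792 × 564 → ξ = 446.7 mol.
Outlet (n = n₀ + ν ξ):
  C₂H₆: 564 − 1(446.7) = 117.3
  O₂: 3603 − 3.5(446.7) = 2039
  N₂: 13550 (inert)
  CO₂: 0 + 2(446.7) = 893.4
  H₂O: 0 + 3(446.7) = 1340
Total out = 117.3 + 2039 + 13550 + 893.4 + 1340 = 17940 mol.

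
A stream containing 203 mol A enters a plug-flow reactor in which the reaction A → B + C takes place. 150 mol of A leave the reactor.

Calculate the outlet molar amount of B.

53 mol

For A: n = n₀ − 1ξ → 150 = 203 − 1ξ, giving ξ = 53 mol.
Outlet amounts (n = n₀ + ν ξ):
  A: 203 − 1(53) = 150
  B: 0 + 1(53) = 53
  C: 0 + 1(53) = 53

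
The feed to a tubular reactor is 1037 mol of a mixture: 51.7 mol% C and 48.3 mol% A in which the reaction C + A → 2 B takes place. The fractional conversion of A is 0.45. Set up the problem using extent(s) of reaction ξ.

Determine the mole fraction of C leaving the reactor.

0.3

A reacted = 0.45 × 500.9 = 225.4 mol; ν_A = −1, so ξ = 225.4/1 = 225.4 mol.
Outlet amounts (n = n₀ + ν ξ):
  C: 536.1 − 1(225.4) = 310.7
  A: 500.9 − 1(225.4) = 275.5
  B: 0 + 2(225.4) = 450.8
Total out = 1037 mol; y_C = 310.7 / 1037 = 0.2997.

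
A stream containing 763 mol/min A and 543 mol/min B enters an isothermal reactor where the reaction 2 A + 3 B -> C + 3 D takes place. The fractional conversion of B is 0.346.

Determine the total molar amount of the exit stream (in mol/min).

B reacted = 0.346 × 543 = 187.9 mol/min; ν_B = −3, so ξ = 187.9/3 = 62.63 mol/min.
Outlet amounts (n = n₀ + ν ξ):
  A: 763 − 2(62.63) = 637.7
  B: 543 − 3(62.63) = 355.1
  C: 0 + 1(62.63) = 62.63
  D: 0 + 3(62.63) = 187.9
Total out = 637.7 + 355.1 + 62.63 + 187.9 = 1243 mol/min.

1240 mol/min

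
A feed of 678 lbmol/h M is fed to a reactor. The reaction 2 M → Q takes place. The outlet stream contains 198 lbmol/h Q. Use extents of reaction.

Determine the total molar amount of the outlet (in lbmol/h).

480 lbmol/h

For Q: n = n₀ + 1ξ → 198 = 0 + 1ξ, giving ξ = 198 lbmol/h.
Outlet amounts (n = n₀ + ν ξ):
  M: 678 − 2(198) = 282
  Q: 0 + 1(198) = 198
Total out = 282 + 198 = 480 lbmol/h.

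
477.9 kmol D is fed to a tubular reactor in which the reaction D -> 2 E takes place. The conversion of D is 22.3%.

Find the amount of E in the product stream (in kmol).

213 kmol

D reacted = 0.223 × 477.9 = 106.6 kmol; ν_D = −1, so ξ = 106.6/1 = 106.6 kmol.
Outlet amounts (n = n₀ + ν ξ):
  D: 477.9 − 1(106.6) = 371.3
  E: 0 + 2(106.6) = 213.1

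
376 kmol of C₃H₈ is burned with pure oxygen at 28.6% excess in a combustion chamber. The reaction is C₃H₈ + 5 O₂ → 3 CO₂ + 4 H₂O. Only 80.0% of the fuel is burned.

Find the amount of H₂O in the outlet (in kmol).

1200 kmol

Stoichiometric O₂ = 5 × 376 = 1880 kmol; O₂ fed = 1880 × 1.286 = 2418 kmol.
Fuel reacted = 0.8 × 376 → ξ = 300.8 kmol.
Outlet (n = n₀ + ν ξ):
  C₃H₈: 376 − 1(300.8) = 75.2
  O₂: 2418 − 5(300.8) = 913.7
  CO₂: 0 + 3(300.8) = 902.4
  H₂O: 0 + 4(300.8) = 1203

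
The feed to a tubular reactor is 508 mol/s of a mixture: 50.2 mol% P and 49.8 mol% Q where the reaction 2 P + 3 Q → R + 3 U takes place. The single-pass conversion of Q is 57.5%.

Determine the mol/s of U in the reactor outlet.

Q reacted = 0.575 × 253 = 145.5 mol/s; ν_Q = −3, so ξ = 145.5/3 = 48.49 mol/s.
Outlet amounts (n = n₀ + ν ξ):
  P: 255 − 2(48.49) = 158
  Q: 253 − 3(48.49) = 107.5
  R: 0 + 1(48.49) = 48.49
  U: 0 + 3(48.49) = 145.5

145 mol/s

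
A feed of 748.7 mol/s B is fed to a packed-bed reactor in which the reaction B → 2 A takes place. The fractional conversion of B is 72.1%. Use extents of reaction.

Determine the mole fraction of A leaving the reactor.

0.838

B reacted = 0.721 × 748.7 = 539.8 mol/s; ν_B = −1, so ξ = 539.8/1 = 539.8 mol/s.
Outlet amounts (n = n₀ + ν ξ):
  B: 748.7 − 1(539.8) = 208.9
  A: 0 + 2(539.8) = 1080
Total out = 1289 mol/s; y_A = 1080 / 1289 = 0.8379.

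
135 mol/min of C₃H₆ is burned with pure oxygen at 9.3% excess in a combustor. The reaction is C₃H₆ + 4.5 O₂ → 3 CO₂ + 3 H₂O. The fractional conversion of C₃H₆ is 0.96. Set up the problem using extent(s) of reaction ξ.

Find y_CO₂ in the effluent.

0.45

Stoichiometric O₂ = 4.5 × 135 = 607.5 mol/min; O₂ fed = 607.5 × 1.093 = 664 mol/min.
Fuel reacted = 0.96 × 135 → ξ = 129.6 mol/min.
Outlet (n = n₀ + ν ξ):
  C₃H₆: 135 − 1(129.6) = 5.4
  O₂: 664 − 4.5(129.6) = 80.8
  CO₂: 0 + 3(129.6) = 388.8
  H₂O: 0 + 3(129.6) = 388.8
Total out = 863.8 mol/min; y_CO₂ = 388.8 / 863.8 = 0.4501.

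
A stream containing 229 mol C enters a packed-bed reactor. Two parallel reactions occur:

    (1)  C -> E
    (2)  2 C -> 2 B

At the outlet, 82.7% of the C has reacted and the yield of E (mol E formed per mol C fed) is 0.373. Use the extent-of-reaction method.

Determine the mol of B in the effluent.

104 mol

Yield of E: 1ξ₁ / 229 = 0.373 → ξ₁ = 85.42 mol.
Conversion of C: 1ξ₁ + 2ξ₂ = 0.827 × 229 = 189.4 → ξ₂ = 51.98 mol.
Outlet amounts (n = n₀ + Σ ν·ξ):
  C: 229 − 1(85.42) − 2(51.98) = 39.62
  E: 0 + 1(85.42) = 85.42
  B: 0 + 2(51.98) = 104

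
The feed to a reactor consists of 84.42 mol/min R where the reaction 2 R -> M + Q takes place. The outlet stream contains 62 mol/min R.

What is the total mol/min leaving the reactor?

84.4 mol/min

For R: n = n₀ − 2ξ → 62 = 84.42 − 2ξ, giving ξ = 11.21 mol/min.
Outlet amounts (n = n₀ + ν ξ):
  R: 84.42 − 2(11.21) = 62
  M: 0 + 1(11.21) = 11.21
  Q: 0 + 1(11.21) = 11.21
Total out = 62 + 11.21 + 11.21 = 84.42 mol/min.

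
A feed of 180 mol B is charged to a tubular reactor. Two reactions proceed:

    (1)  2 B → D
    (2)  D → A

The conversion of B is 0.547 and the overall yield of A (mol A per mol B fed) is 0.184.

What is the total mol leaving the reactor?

Conversion of B: B consumed = 2ξ₁ = 0.547 × 180 → ξ₁ = 49.23 mol.
Yield of A: 1ξ₂ / 180 = 0.184 → ξ₂ = 33.12 mol.
Outlet amounts (n = n₀ + Σ ν·ξ):
  B: 180 − 2(49.23) = 81.54
  D: 0 + 1(49.23) − 1(33.12) = 16.11
  A: 0 + 1(33.12) = 33.12
Total out = 81.54 + 16.11 + 33.12 = 130.8 mol.

131 mol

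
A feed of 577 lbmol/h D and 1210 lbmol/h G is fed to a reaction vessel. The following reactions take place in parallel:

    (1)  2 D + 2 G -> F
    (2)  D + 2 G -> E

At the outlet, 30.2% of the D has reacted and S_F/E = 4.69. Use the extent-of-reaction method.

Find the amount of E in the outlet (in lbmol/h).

Conversion of D: D consumed = 0.302 × 577 = 174.3 lbmol/h = 2ξ₁ + 1ξ₂.
Selectivity: 1ξ₁ / (1ξ₂) = 4.69 → ξ₁ = 4.69 ξ₂.
Substitute: (2·4.69 + 1) ξ₂ = 174.3 → ξ₂ = 16.79 lbmol/h, ξ₁ = 78.73 lbmol/h.
Outlet amounts (n = n₀ + Σ ν·ξ):
  D: 577 − 2(78.73) − 1(16.79) = 402.7
  G: 1210 − 2(78.73) − 2(16.79) = 1019
  F: 0 + 1(78.73) = 78.73
  E: 0 + 1(16.79) = 16.79

16.8 lbmol/h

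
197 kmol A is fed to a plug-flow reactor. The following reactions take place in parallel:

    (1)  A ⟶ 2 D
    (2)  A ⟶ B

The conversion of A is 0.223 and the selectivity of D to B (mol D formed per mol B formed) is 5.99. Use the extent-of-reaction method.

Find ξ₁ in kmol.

ξ₁ = 32.9 kmol

Conversion of A: A consumed = 0.223 × 197 = 43.93 kmol = 1ξ₁ + 1ξ₂.
Selectivity: 2ξ₁ / (1ξ₂) = 5.99 → ξ₁ = 2.995 ξ₂.
Substitute: (1·2.995 + 1) ξ₂ = 43.93 → ξ₂ = 11 kmol, ξ₁ = 32.93 kmol.
Outlet amounts (n = n₀ + Σ ν·ξ):
  A: 197 − 1(32.93) − 1(11) = 153.1
  D: 0 + 2(32.93) = 65.87
  B: 0 + 1(11) = 11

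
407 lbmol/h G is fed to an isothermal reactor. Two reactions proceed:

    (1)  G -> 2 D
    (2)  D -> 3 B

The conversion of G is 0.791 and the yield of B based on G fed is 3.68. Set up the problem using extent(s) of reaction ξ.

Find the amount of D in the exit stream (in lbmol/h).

145 lbmol/h

Conversion of G: G consumed = 1ξ₁ = 0.791 × 407 → ξ₁ = 321.9 lbmol/h.
Yield of B: 3ξ₂ / 407 = 3.68 → ξ₂ = 499.3 lbmol/h.
Outlet amounts (n = n₀ + Σ ν·ξ):
  G: 407 − 1(321.9) = 85.06
  D: 0 + 2(321.9) − 1(499.3) = 144.6
  B: 0 + 3(499.3) = 1498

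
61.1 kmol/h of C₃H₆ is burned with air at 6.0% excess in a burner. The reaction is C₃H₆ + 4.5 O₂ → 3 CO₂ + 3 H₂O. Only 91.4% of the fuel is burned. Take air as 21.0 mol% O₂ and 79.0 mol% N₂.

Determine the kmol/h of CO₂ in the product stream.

Stoichiometric O₂ = 4.5 × 61.1 = 274.9 kmol/h; O₂ fed = 274.9 × 1.060 = 291.4 kmol/h.
N₂ fed = 291.4 × 79/21 = 1096 kmol/h.
Fuel reacted = 0.914 × 61.1 → ξ = 55.85 kmol/h.
Outlet (n = n₀ + ν ξ):
  C₃H₆: 61.1 − 1(55.85) = 5.255
  O₂: 291.4 − 4.5(55.85) = 40.14
  N₂: 1096 (inert)
  CO₂: 0 + 3(55.85) = 167.5
  H₂O: 0 + 3(55.85) = 167.5

168 kmol/h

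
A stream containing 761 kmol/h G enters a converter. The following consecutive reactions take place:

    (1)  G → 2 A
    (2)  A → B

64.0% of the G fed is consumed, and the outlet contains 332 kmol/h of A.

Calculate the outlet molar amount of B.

642 kmol/h

Conversion of G: G consumed = 1ξ₁ = 0.64 × 761 → ξ₁ = 487 kmol/h.
A balance: n_A = 0 + 2ξ₁ − 1ξ₂ = 332 → ξ₂ = (2·487 − 332)/1 = 642.1 kmol/h.
Outlet amounts (n = n₀ + Σ ν·ξ):
  G: 761 − 1(487) = 274
  A: 0 + 2(487) − 1(642.1) = 332
  B: 0 + 1(642.1) = 642.1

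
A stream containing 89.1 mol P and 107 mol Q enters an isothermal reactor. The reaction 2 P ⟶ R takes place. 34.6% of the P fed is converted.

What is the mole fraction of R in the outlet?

0.0853

P reacted = 0.346 × 89.1 = 30.83 mol; ν_P = −2, so ξ = 30.83/2 = 15.41 mol.
Outlet amounts (n = n₀ + ν ξ):
  P: 89.1 − 2(15.41) = 58.27
  R: 0 + 1(15.41) = 15.41
  Q: 107 (inert)
Total out = 180.7 mol; y_R = 15.41 / 180.7 = 0.08531.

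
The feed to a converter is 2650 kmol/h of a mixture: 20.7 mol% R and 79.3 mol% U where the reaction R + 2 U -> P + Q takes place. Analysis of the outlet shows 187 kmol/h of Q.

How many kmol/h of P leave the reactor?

For Q: n = n₀ + 1ξ → 187 = 0 + 1ξ, giving ξ = 187 kmol/h.
Outlet amounts (n = n₀ + ν ξ):
  R: 548.5 − 1(187) = 361.5
  U: 2101 − 2(187) = 1727
  P: 0 + 1(187) = 187
  Q: 0 + 1(187) = 187

187 kmol/h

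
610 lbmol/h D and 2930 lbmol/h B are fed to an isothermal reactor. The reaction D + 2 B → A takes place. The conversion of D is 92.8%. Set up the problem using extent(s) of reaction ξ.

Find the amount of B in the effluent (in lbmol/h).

D reacted = 0.928 × 610 = 566.1 lbmol/h; ν_D = −1, so ξ = 566.1/1 = 566.1 lbmol/h.
Outlet amounts (n = n₀ + ν ξ):
  D: 610 − 1(566.1) = 43.92
  B: 2930 − 2(566.1) = 1798
  A: 0 + 1(566.1) = 566.1

1800 lbmol/h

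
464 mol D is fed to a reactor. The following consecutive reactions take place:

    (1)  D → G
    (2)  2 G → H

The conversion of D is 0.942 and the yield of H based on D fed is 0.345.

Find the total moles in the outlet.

304 mol

Conversion of D: D consumed = 1ξ₁ = 0.942 × 464 → ξ₁ = 437.1 mol.
Yield of H: 1ξ₂ / 464 = 0.345 → ξ₂ = 160.1 mol.
Outlet amounts (n = n₀ + Σ ν·ξ):
  D: 464 − 1(437.1) = 26.91
  G: 0 + 1(437.1) − 2(160.1) = 116.9
  H: 0 + 1(160.1) = 160.1
Total out = 26.91 + 116.9 + 160.1 = 303.9 mol.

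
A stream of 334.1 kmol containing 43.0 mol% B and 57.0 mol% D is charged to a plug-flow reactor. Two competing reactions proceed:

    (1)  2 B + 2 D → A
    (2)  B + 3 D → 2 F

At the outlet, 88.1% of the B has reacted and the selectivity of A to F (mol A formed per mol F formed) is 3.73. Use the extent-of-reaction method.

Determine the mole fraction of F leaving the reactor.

Conversion of B: B consumed = 0.881 × 143.7 = 126.6 kmol = 2ξ₁ + 1ξ₂.
Selectivity: 1ξ₁ / (2ξ₂) = 3.73 → ξ₁ = 7.46 ξ₂.
Substitute: (2·7.46 + 1) ξ₂ = 126.6 → ξ₂ = 7.95 kmol, ξ₁ = 59.31 kmol.
Outlet amounts (n = n₀ + Σ ν·ξ):
  B: 143.7 − 2(59.31) − 1(7.95) = 17.1
  D: 190.4 − 2(59.31) − 3(7.95) = 47.97
  A: 0 + 1(59.31) = 59.31
  F: 0 + 2(7.95) = 15.9
Total out = 140.3 kmol; y_F = 15.9 / 140.3 = 0.1134.

0.113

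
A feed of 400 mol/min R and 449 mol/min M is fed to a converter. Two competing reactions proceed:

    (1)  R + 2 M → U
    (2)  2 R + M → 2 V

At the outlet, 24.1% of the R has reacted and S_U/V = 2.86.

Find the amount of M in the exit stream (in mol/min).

294 mol/min

Conversion of R: R consumed = 0.241 × 400 = 96.4 mol/min = 1ξ₁ + 2ξ₂.
Selectivity: 1ξ₁ / (2ξ₂) = 2.86 → ξ₁ = 5.72 ξ₂.
Substitute: (1·5.72 + 2) ξ₂ = 96.4 → ξ₂ = 12.49 mol/min, ξ₁ = 71.43 mol/min.
Outlet amounts (n = n₀ + Σ ν·ξ):
  R: 400 − 1(71.43) − 2(12.49) = 303.6
  M: 449 − 2(71.43) − 1(12.49) = 293.7
  U: 0 + 1(71.43) = 71.43
  V: 0 + 2(12.49) = 24.97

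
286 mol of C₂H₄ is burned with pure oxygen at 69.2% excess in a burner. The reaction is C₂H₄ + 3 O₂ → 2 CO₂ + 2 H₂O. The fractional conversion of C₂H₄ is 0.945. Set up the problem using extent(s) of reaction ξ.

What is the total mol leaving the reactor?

Stoichiometric O₂ = 3 × 286 = 858 mol; O₂ fed = 858 × 1.692 = 1452 mol.
Fuel reacted = 0.945 × 286 → ξ = 270.3 mol.
Outlet (n = n₀ + ν ξ):
  C₂H₄: 286 − 1(270.3) = 15.73
  O₂: 1452 − 3(270.3) = 640.9
  CO₂: 0 + 2(270.3) = 540.5
  H₂O: 0 + 2(270.3) = 540.5
Total out = 15.73 + 640.9 + 540.5 + 540.5 = 1738 mol.

1740 mol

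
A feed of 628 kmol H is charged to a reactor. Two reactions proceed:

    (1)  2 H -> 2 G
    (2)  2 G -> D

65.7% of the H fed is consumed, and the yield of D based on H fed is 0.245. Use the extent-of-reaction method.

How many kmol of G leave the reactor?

Conversion of H: H consumed = 2ξ₁ = 0.657 × 628 → ξ₁ = 206.3 kmol.
Yield of D: 1ξ₂ / 628 = 0.245 → ξ₂ = 153.9 kmol.
Outlet amounts (n = n₀ + Σ ν·ξ):
  H: 628 − 2(206.3) = 215.4
  G: 0 + 2(206.3) − 2(153.9) = 104.9
  D: 0 + 1(153.9) = 153.9

105 kmol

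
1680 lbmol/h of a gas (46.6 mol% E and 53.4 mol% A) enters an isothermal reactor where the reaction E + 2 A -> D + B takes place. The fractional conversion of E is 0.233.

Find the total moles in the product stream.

E reacted = 0.233 × 782.9 = 182.4 lbmol/h; ν_E = −1, so ξ = 182.4/1 = 182.4 lbmol/h.
Outlet amounts (n = n₀ + ν ξ):
  E: 782.9 − 1(182.4) = 600.5
  A: 897.1 − 2(182.4) = 532.3
  D: 0 + 1(182.4) = 182.4
  B: 0 + 1(182.4) = 182.4
Total out = 600.5 + 532.3 + 182.4 + 182.4 = 1498 lbmol/h.

1500 lbmol/h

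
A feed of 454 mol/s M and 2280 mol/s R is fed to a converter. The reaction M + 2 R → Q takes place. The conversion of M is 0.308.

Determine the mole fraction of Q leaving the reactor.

0.057

M reacted = 0.308 × 454 = 139.8 mol/s; ν_M = −1, so ξ = 139.8/1 = 139.8 mol/s.
Outlet amounts (n = n₀ + ν ξ):
  M: 454 − 1(139.8) = 314.2
  R: 2280 − 2(139.8) = 2000
  Q: 0 + 1(139.8) = 139.8
Total out = 2454 mol/s; y_Q = 139.8 / 2454 = 0.05697.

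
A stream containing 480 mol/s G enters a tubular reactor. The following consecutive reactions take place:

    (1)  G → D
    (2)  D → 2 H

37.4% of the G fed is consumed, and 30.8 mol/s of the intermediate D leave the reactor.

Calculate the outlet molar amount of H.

297 mol/s

Conversion of G: G consumed = 1ξ₁ = 0.374 × 480 → ξ₁ = 179.5 mol/s.
D balance: n_D = 0 + 1ξ₁ − 1ξ₂ = 30.8 → ξ₂ = (1·179.5 − 30.8)/1 = 148.7 mol/s.
Outlet amounts (n = n₀ + Σ ν·ξ):
  G: 480 − 1(179.5) = 300.5
  D: 0 + 1(179.5) − 1(148.7) = 30.8
  H: 0 + 2(148.7) = 297.4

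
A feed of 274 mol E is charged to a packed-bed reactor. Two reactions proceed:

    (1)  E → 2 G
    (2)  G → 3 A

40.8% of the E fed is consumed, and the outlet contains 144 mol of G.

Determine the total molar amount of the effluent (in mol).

Conversion of E: E consumed = 1ξ₁ = 0.408 × 274 → ξ₁ = 111.8 mol.
G balance: n_G = 0 + 2ξ₁ − 1ξ₂ = 144 → ξ₂ = (2·111.8 − 144)/1 = 79.58 mol.
Outlet amounts (n = n₀ + Σ ν·ξ):
  E: 274 − 1(111.8) = 162.2
  G: 0 + 2(111.8) − 1(79.58) = 144
  A: 0 + 3(79.58) = 238.8
Total out = 162.2 + 144 + 238.8 = 545 mol.

545 mol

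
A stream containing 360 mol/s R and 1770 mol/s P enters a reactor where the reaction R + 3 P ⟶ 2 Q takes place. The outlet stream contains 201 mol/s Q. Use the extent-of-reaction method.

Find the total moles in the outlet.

For Q: n = n₀ + 2ξ → 201 = 0 + 2ξ, giving ξ = 100.5 mol/s.
Outlet amounts (n = n₀ + ν ξ):
  R: 360 − 1(100.5) = 259.5
  P: 1770 − 3(100.5) = 1468
  Q: 0 + 2(100.5) = 201
Total out = 259.5 + 1468 + 201 = 1929 mol/s.

1930 mol/s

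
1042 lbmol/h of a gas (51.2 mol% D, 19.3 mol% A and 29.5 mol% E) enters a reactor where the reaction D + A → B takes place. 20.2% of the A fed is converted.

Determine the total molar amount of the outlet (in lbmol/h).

1000 lbmol/h

A reacted = 0.202 × 201.1 = 40.62 lbmol/h; ν_A = −1, so ξ = 40.62/1 = 40.62 lbmol/h.
Outlet amounts (n = n₀ + ν ξ):
  D: 533.5 − 1(40.62) = 492.9
  A: 201.1 − 1(40.62) = 160.5
  B: 0 + 1(40.62) = 40.62
  E: 307.4 (inert)
Total out = 492.9 + 160.5 + 40.62 + 307.4 = 1001 lbmol/h.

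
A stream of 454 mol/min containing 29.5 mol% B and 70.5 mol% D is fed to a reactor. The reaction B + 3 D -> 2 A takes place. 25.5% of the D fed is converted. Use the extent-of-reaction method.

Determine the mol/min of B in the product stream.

D reacted = 0.255 × 320.1 = 81.62 mol/min; ν_D = −3, so ξ = 81.62/3 = 27.21 mol/min.
Outlet amounts (n = n₀ + ν ξ):
  B: 133.9 − 1(27.21) = 106.7
  D: 320.1 − 3(27.21) = 238.5
  A: 0 + 2(27.21) = 54.41

107 mol/min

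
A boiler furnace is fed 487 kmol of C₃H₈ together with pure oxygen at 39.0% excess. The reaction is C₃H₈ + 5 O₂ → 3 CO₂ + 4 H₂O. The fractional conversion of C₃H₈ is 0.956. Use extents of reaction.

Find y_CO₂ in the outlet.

0.322

Stoichiometric O₂ = 5 × 487 = 2435 kmol; O₂ fed = 2435 × 1.390 = 3385 kmol.
Fuel reacted = 0.956 × 487 → ξ = 465.6 kmol.
Outlet (n = n₀ + ν ξ):
  C₃H₈: 487 − 1(465.6) = 21.43
  O₂: 3385 − 5(465.6) = 1057
  CO₂: 0 + 3(465.6) = 1397
  H₂O: 0 + 4(465.6) = 1862
Total out = 4337 kmol; y_CO₂ = 1397 / 4337 = 0.322.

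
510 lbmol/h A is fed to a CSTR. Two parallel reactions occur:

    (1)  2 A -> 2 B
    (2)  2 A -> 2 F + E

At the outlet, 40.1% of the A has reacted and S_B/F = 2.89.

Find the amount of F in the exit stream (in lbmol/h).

52.6 lbmol/h

Conversion of A: A consumed = 0.401 × 510 = 204.5 lbmol/h = 2ξ₁ + 2ξ₂.
Selectivity: 2ξ₁ / (2ξ₂) = 2.89 → ξ₁ = 2.89 ξ₂.
Substitute: (2·2.89 + 2) ξ₂ = 204.5 → ξ₂ = 26.29 lbmol/h, ξ₁ = 75.97 lbmol/h.
Outlet amounts (n = n₀ + Σ ν·ξ):
  A: 510 − 2(75.97) − 2(26.29) = 305.5
  B: 0 + 2(75.97) = 151.9
  F: 0 + 2(26.29) = 52.57
  E: 0 + 1(26.29) = 26.29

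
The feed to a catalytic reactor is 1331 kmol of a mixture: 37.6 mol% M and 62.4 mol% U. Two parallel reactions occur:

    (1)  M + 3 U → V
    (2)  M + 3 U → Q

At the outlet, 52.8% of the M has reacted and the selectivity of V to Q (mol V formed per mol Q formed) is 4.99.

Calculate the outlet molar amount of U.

37.8 kmol

Conversion of M: M consumed = 0.528 × 500.5 = 264.2 kmol = 1ξ₁ + 1ξ₂.
Selectivity: 1ξ₁ / (1ξ₂) = 4.99 → ξ₁ = 4.99 ξ₂.
Substitute: (1·4.99 + 1) ξ₂ = 264.2 → ξ₂ = 44.11 kmol, ξ₁ = 220.1 kmol.
Outlet amounts (n = n₀ + Σ ν·ξ):
  M: 500.5 − 1(220.1) − 1(44.11) = 236.2
  U: 830.5 − 3(220.1) − 3(44.11) = 37.82
  V: 0 + 1(220.1) = 220.1
  Q: 0 + 1(44.11) = 44.11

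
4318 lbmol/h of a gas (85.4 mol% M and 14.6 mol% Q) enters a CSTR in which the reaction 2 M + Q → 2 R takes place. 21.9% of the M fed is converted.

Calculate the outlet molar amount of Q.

227 lbmol/h

M reacted = 0.219 × 3688 = 807.6 lbmol/h; ν_M = −2, so ξ = 807.6/2 = 403.8 lbmol/h.
Outlet amounts (n = n₀ + ν ξ):
  M: 3688 − 2(403.8) = 2880
  Q: 630.4 − 1(403.8) = 226.6
  R: 0 + 2(403.8) = 807.6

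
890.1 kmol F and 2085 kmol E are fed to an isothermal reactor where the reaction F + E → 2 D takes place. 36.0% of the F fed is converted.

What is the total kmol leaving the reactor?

2980 kmol

F reacted = 0.36 × 890.1 = 320.4 kmol; ν_F = −1, so ξ = 320.4/1 = 320.4 kmol.
Outlet amounts (n = n₀ + ν ξ):
  F: 890.1 − 1(320.4) = 569.7
  E: 2085 − 1(320.4) = 1765
  D: 0 + 2(320.4) = 640.9
Total out = 569.7 + 1765 + 640.9 = 2975 kmol.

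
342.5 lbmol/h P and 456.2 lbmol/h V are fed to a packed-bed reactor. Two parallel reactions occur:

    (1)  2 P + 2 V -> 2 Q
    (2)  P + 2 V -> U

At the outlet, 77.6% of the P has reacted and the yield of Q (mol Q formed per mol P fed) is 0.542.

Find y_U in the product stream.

0.177

Yield of Q: 2ξ₁ / 342.5 = 0.542 → ξ₁ = 92.82 lbmol/h.
Conversion of P: 2ξ₁ + 1ξ₂ = 0.776 × 342.5 = 265.8 → ξ₂ = 80.15 lbmol/h.
Outlet amounts (n = n₀ + Σ ν·ξ):
  P: 342.5 − 2(92.82) − 1(80.15) = 76.72
  V: 456.2 − 2(92.82) − 2(80.15) = 110.3
  Q: 0 + 2(92.82) = 185.6
  U: 0 + 1(80.15) = 80.15
Total out = 452.8 lbmol/h; y_U = 80.15 / 452.8 = 0.177.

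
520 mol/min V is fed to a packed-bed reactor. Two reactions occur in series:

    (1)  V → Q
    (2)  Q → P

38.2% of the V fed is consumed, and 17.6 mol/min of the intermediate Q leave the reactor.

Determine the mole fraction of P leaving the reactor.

0.348

Conversion of V: V consumed = 1ξ₁ = 0.382 × 520 → ξ₁ = 198.6 mol/min.
Q balance: n_Q = 0 + 1ξ₁ − 1ξ₂ = 17.6 → ξ₂ = (1·198.6 − 17.6)/1 = 181 mol/min.
Outlet amounts (n = n₀ + Σ ν·ξ):
  V: 520 − 1(198.6) = 321.4
  Q: 0 + 1(198.6) − 1(181) = 17.6
  P: 0 + 1(181) = 181
Total out = 520 mol/min; y_P = 181 / 520 = 0.3482.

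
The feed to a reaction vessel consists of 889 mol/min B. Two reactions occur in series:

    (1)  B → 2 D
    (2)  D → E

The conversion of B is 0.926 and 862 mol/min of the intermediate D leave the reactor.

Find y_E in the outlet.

Conversion of B: B consumed = 1ξ₁ = 0.926 × 889 → ξ₁ = 823.2 mol/min.
D balance: n_D = 0 + 2ξ₁ − 1ξ₂ = 862 → ξ₂ = (2·823.2 − 862)/1 = 784.4 mol/min.
Outlet amounts (n = n₀ + Σ ν·ξ):
  B: 889 − 1(823.2) = 65.79
  D: 0 + 2(823.2) − 1(784.4) = 862
  E: 0 + 1(784.4) = 784.4
Total out = 1712 mol/min; y_E = 784.4 / 1712 = 0.4581.

0.458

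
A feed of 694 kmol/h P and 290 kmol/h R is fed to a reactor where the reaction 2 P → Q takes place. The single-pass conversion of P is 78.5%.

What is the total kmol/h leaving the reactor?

712 kmol/h

P reacted = 0.785 × 694 = 544.8 kmol/h; ν_P = −2, so ξ = 544.8/2 = 272.4 kmol/h.
Outlet amounts (n = n₀ + ν ξ):
  P: 694 − 2(272.4) = 149.2
  Q: 0 + 1(272.4) = 272.4
  R: 290 (inert)
Total out = 149.2 + 272.4 + 290 = 711.6 kmol/h.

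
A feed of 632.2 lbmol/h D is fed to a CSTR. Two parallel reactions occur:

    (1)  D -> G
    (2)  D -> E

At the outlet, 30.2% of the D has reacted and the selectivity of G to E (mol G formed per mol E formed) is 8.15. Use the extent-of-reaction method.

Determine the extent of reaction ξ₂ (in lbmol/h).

Conversion of D: D consumed = 0.302 × 632.2 = 190.9 lbmol/h = 1ξ₁ + 1ξ₂.
Selectivity: 1ξ₁ / (1ξ₂) = 8.15 → ξ₁ = 8.15 ξ₂.
Substitute: (1·8.15 + 1) ξ₂ = 190.9 → ξ₂ = 20.87 lbmol/h, ξ₁ = 170.1 lbmol/h.
Outlet amounts (n = n₀ + Σ ν·ξ):
  D: 632.2 − 1(170.1) − 1(20.87) = 441.3
  G: 0 + 1(170.1) = 170.1
  E: 0 + 1(20.87) = 20.87

ξ₂ = 20.9 lbmol/h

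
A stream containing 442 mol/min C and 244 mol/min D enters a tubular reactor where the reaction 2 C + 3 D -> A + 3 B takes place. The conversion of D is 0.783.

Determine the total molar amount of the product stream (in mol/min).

622 mol/min

D reacted = 0.783 × 244 = 191.1 mol/min; ν_D = −3, so ξ = 191.1/3 = 63.68 mol/min.
Outlet amounts (n = n₀ + ν ξ):
  C: 442 − 2(63.68) = 314.6
  D: 244 − 3(63.68) = 52.95
  A: 0 + 1(63.68) = 63.68
  B: 0 + 3(63.68) = 191.1
Total out = 314.6 + 52.95 + 63.68 + 191.1 = 622.3 mol/min.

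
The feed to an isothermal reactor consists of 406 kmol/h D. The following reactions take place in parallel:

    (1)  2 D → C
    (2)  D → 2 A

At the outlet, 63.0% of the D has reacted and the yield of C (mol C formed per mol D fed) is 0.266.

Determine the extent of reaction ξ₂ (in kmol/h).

ξ₂ = 39.8 kmol/h

Yield of C: 1ξ₁ / 406 = 0.266 → ξ₁ = 108 kmol/h.
Conversion of D: 2ξ₁ + 1ξ₂ = 0.63 × 406 = 255.8 → ξ₂ = 39.79 kmol/h.
Outlet amounts (n = n₀ + Σ ν·ξ):
  D: 406 − 2(108) − 1(39.79) = 150.2
  C: 0 + 1(108) = 108
  A: 0 + 2(39.79) = 79.58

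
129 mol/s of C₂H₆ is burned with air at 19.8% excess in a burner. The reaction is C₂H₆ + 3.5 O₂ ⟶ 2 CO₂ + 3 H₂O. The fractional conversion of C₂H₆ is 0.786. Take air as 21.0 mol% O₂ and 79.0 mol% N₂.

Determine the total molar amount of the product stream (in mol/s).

2760 mol/s

Stoichiometric O₂ = 3.5 × 129 = 451.5 mol/s; O₂ fed = 451.5 × 1.198 = 540.9 mol/s.
N₂ fed = 540.9 × 79/21 = 2035 mol/s.
Fuel reacted = 0.786 × 129 → ξ = 101.4 mol/s.
Outlet (n = n₀ + ν ξ):
  C₂H₆: 129 − 1(101.4) = 27.61
  O₂: 540.9 − 3.5(101.4) = 186
  N₂: 2035 (inert)
  CO₂: 0 + 2(101.4) = 202.8
  H₂O: 0 + 3(101.4) = 304.2
Total out = 27.61 + 186 + 2035 + 202.8 + 304.2 = 2755 mol/s.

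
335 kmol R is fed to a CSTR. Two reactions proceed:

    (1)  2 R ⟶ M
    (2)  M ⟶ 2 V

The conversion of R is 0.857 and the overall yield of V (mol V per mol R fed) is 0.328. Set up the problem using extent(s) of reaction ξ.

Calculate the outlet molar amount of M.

88.6 kmol

Conversion of R: R consumed = 2ξ₁ = 0.857 × 335 → ξ₁ = 143.5 kmol.
Yield of V: 2ξ₂ / 335 = 0.328 → ξ₂ = 54.94 kmol.
Outlet amounts (n = n₀ + Σ ν·ξ):
  R: 335 − 2(143.5) = 47.91
  M: 0 + 1(143.5) − 1(54.94) = 88.61
  V: 0 + 2(54.94) = 109.9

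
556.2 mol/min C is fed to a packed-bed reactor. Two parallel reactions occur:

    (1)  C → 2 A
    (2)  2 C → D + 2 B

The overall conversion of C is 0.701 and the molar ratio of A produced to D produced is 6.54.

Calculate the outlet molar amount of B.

148 mol/min

Conversion of C: C consumed = 0.701 × 556.2 = 389.9 mol/min = 1ξ₁ + 2ξ₂.
Selectivity: 2ξ₁ / (1ξ₂) = 6.54 → ξ₁ = 3.27 ξ₂.
Substitute: (1·3.27 + 2) ξ₂ = 389.9 → ξ₂ = 73.98 mol/min, ξ₁ = 241.9 mol/min.
Outlet amounts (n = n₀ + Σ ν·ξ):
  C: 556.2 − 1(241.9) − 2(73.98) = 166.3
  A: 0 + 2(241.9) = 483.9
  D: 0 + 1(73.98) = 73.98
  B: 0 + 2(73.98) = 148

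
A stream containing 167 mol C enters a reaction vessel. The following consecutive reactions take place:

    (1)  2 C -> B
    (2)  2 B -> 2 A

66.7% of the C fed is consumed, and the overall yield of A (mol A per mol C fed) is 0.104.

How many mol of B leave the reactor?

Conversion of C: C consumed = 2ξ₁ = 0.667 × 167 → ξ₁ = 55.69 mol.
Yield of A: 2ξ₂ / 167 = 0.104 → ξ₂ = 8.684 mol.
Outlet amounts (n = n₀ + Σ ν·ξ):
  C: 167 − 2(55.69) = 55.61
  B: 0 + 1(55.69) − 2(8.684) = 38.33
  A: 0 + 2(8.684) = 17.37

38.3 mol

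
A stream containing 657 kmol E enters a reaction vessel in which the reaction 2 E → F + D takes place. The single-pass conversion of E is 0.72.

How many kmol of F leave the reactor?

237 kmol

E reacted = 0.72 × 657 = 473 kmol; ν_E = −2, so ξ = 473/2 = 236.5 kmol.
Outlet amounts (n = n₀ + ν ξ):
  E: 657 − 2(236.5) = 184
  F: 0 + 1(236.5) = 236.5
  D: 0 + 1(236.5) = 236.5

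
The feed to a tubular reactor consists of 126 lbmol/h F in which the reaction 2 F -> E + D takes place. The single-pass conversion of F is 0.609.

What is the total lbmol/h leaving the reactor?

F reacted = 0.609 × 126 = 76.73 lbmol/h; ν_F = −2, so ξ = 76.73/2 = 38.37 lbmol/h.
Outlet amounts (n = n₀ + ν ξ):
  F: 126 − 2(38.37) = 49.27
  E: 0 + 1(38.37) = 38.37
  D: 0 + 1(38.37) = 38.37
Total out = 49.27 + 38.37 + 38.37 = 126 lbmol/h.

126 lbmol/h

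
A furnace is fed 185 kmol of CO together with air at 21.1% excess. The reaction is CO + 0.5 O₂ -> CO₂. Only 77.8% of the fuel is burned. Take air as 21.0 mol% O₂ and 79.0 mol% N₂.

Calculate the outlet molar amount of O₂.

40.1 kmol

Stoichiometric O₂ = 0.5 × 185 = 92.5 kmol; O₂ fed = 92.5 × 1.211 = 112 kmol.
N₂ fed = 112 × 79/21 = 421.4 kmol.
Fuel reacted = 0.778 × 185 → ξ = 143.9 kmol.
Outlet (n = n₀ + ν ξ):
  CO: 185 − 1(143.9) = 41.07
  O₂: 112 − 0.5(143.9) = 40.05
  N₂: 421.4 (inert)
  CO₂: 0 + 1(143.9) = 143.9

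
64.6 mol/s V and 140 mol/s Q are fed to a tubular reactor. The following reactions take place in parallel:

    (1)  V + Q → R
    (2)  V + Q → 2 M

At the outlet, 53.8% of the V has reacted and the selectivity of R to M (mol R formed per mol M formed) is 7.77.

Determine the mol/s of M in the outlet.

4.2 mol/s

Conversion of V: V consumed = 0.538 × 64.6 = 34.75 mol/s = 1ξ₁ + 1ξ₂.
Selectivity: 1ξ₁ / (2ξ₂) = 7.77 → ξ₁ = 15.54 ξ₂.
Substitute: (1·15.54 + 1) ξ₂ = 34.75 → ξ₂ = 2.101 mol/s, ξ₁ = 32.65 mol/s.
Outlet amounts (n = n₀ + Σ ν·ξ):
  V: 64.6 − 1(32.65) − 1(2.101) = 29.85
  Q: 140 − 1(32.65) − 1(2.101) = 105.2
  R: 0 + 1(32.65) = 32.65
  M: 0 + 2(2.101) = 4.203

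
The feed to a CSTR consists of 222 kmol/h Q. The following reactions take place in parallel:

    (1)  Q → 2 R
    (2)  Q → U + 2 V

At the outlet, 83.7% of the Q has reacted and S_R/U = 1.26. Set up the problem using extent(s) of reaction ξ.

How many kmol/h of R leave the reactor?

Conversion of Q: Q consumed = 0.837 × 222 = 185.8 kmol/h = 1ξ₁ + 1ξ₂.
Selectivity: 2ξ₁ / (1ξ₂) = 1.26 → ξ₁ = 0.63 ξ₂.
Substitute: (1·0.63 + 1) ξ₂ = 185.8 → ξ₂ = 114 kmol/h, ξ₁ = 71.82 kmol/h.
Outlet amounts (n = n₀ + Σ ν·ξ):
  Q: 222 − 1(71.82) − 1(114) = 36.19
  R: 0 + 2(71.82) = 143.6
  U: 0 + 1(114) = 114
  V: 0 + 2(114) = 228

144 kmol/h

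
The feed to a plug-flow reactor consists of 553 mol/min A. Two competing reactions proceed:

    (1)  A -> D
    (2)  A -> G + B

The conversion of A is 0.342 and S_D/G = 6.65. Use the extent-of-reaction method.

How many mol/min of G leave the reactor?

Conversion of A: A consumed = 0.342 × 553 = 189.1 mol/min = 1ξ₁ + 1ξ₂.
Selectivity: 1ξ₁ / (1ξ₂) = 6.65 → ξ₁ = 6.65 ξ₂.
Substitute: (1·6.65 + 1) ξ₂ = 189.1 → ξ₂ = 24.72 mol/min, ξ₁ = 164.4 mol/min.
Outlet amounts (n = n₀ + Σ ν·ξ):
  A: 553 − 1(164.4) − 1(24.72) = 363.9
  D: 0 + 1(164.4) = 164.4
  G: 0 + 1(24.72) = 24.72
  B: 0 + 1(24.72) = 24.72

24.7 mol/min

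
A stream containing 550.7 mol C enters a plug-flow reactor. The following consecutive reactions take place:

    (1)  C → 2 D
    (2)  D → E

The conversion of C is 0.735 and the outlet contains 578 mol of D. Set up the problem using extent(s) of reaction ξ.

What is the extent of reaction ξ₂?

ξ₂ = 232 mol

Conversion of C: C consumed = 1ξ₁ = 0.735 × 550.7 → ξ₁ = 404.8 mol.
D balance: n_D = 0 + 2ξ₁ − 1ξ₂ = 578 → ξ₂ = (2·404.8 − 578)/1 = 231.5 mol.
Outlet amounts (n = n₀ + Σ ν·ξ):
  C: 550.7 − 1(404.8) = 145.9
  D: 0 + 2(404.8) − 1(231.5) = 578
  E: 0 + 1(231.5) = 231.5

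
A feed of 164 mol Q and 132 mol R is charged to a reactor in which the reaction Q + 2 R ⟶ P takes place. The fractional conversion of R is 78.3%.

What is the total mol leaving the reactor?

R reacted = 0.783 × 132 = 103.4 mol; ν_R = −2, so ξ = 103.4/2 = 51.68 mol.
Outlet amounts (n = n₀ + ν ξ):
  Q: 164 − 1(51.68) = 112.3
  R: 132 − 2(51.68) = 28.64
  P: 0 + 1(51.68) = 51.68
Total out = 112.3 + 28.64 + 51.68 = 192.6 mol.

193 mol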